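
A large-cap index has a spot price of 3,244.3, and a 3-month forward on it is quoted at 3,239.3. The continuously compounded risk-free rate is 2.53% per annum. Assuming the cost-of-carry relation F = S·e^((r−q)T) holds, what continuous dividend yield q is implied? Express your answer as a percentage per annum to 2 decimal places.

3.15%

From F = S·e^((r−q)T): (r − q) = ln(F/S)/T
ln(3239.3/3244.3) = ln(0.998459) = -0.001542
(r − q) = -0.001542 / (3/12) = -0.006168
q = r − ln(F/S)/T = 0.0253 + 0.006168 = 0.031468
q = 3.15%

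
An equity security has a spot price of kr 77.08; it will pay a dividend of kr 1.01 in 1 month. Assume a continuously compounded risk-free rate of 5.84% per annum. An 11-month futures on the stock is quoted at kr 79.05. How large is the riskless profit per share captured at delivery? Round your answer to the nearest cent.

PV(dividends) I = 1.01·e^(−0.0584·1/12) = 1.0051
Fair futures F* = (S − I)·e^(rT) = (77.08 − 1.0051)·e^0.053533 = 76.0749 × 1.054992 = 80.2584
Market kr 79.05 < fair 80.2584: forward underpriced → reverse cash-and-carry (short the stock, invest proceeds at r, pay the dividends, go long the forward).
Profit at T = |F_mkt − F*| = |79.05 − 80.2584| = kr 1.21 per share

kr 1.21 per share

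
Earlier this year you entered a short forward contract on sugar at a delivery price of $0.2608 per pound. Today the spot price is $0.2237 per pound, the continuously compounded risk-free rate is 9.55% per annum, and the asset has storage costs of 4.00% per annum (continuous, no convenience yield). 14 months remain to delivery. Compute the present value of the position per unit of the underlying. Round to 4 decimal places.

-$0.0011 per pound

Current fair forward for the remaining 14 months: F = S·e^((r + u)·T), (r + u) = 0.0955 + 0.0400 = 0.1355
F = 0.2237 · e^(0.1355 × 14/12) = 0.2237 × 1.171264 = 0.2620
Value of long forward = (F − K)·e^(−rT) = (0.2620 − 0.2608) · e^(−0.0955·14/12)
= 0.0012 × 0.894566 = 0.0011
Short position value = −(long value) = -$0.0011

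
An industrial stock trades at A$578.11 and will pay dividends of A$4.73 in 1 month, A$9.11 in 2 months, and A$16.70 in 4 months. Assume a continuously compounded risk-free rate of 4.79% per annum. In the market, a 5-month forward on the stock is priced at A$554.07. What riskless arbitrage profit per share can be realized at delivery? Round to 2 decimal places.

A$4.90 per share

PV(dividends) I = 4.73·e^(−0.0479·1/12) + 9.11·e^(−0.0479·2/12) + 16.70·e^(−0.0479·4/12) = 30.1842
Fair forward F* = (S − I)·e^(rT) = (578.11 − 30.1842)·e^0.019958 = 547.9258 × 1.020158 = 558.9709
Market A$554.07 < fair 558.9709: forward underpriced → reverse cash-and-carry (short the stock, invest proceeds at r, pay the dividends, go long the forward).
Profit at T = |F_mkt − F*| = |554.07 − 558.9709| = A$4.90 per share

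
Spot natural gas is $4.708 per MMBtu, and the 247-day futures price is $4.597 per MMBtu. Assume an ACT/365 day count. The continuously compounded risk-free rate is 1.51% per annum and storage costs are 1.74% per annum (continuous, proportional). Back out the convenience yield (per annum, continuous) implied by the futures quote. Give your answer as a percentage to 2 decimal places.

6.78%

F = S·e^((r+u−y)T) ⇒ (r+u−y) = ln(F/S)/T
ln(4.597/4.708) = -0.023859; /T ⇒ -0.035257
y = r + u − ln(F/S)/T = 0.0151 + 0.0174 + 0.035257 = 0.067757
y = 6.78%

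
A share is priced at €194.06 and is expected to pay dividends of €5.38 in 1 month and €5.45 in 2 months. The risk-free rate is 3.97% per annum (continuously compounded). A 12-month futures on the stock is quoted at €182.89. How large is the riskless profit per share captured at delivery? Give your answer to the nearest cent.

PV(dividends) I = 5.38·e^(−0.0397·1/12) + 5.45·e^(−0.0397·2/12) = 10.7763
Fair futures F* = (S − I)·e^(rT) = (194.06 − 10.7763)·e^0.039700 = 183.2837 × 1.040499 = 190.7065
Market €182.89 < fair 190.7065: forward underpriced → reverse cash-and-carry (short the stock, invest proceeds at r, pay the dividends, go long the forward).
Profit at T = |F_mkt − F*| = |182.89 − 190.7065| = €7.82 per share

€7.82 per share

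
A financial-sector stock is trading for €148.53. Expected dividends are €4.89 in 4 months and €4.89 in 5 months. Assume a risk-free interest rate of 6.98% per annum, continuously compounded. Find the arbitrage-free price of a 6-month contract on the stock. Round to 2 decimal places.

€143.94

PV(dividends) I = 4.89·e^(−0.0698·4/12) + 4.89·e^(−0.0698·5/12)
I = 4.7775 + 4.7498 = 9.5273
F = (S − I)·e^(rT) = (148.53 − 9.5273) · e^(0.0698·6/12)
= 139.0027 · e^0.034900 = 139.0027 × 1.035516 = €143.94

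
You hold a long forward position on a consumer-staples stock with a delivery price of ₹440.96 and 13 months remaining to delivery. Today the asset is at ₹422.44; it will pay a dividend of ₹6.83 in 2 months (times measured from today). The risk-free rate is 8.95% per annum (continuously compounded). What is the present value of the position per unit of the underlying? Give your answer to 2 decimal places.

₹15.50

PV(remaining dividends) I = 6.83·e^(−0.0895·2/12) = 6.7289
Current forward F = (S − I)·e^(rT) = (422.44 − 6.7289)·e^(0.0895·13/12) = 415.7111 × 1.101814 = 458.0363
Value (long) = (F − K)·e^(−rT) = (458.0363 − 440.96) × 0.907594 = 15.4983
Value = ₹15.50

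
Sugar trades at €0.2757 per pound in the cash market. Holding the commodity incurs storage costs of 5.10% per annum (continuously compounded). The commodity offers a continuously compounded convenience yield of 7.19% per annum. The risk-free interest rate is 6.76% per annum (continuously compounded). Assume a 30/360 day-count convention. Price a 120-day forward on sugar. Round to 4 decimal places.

Net carry = r + u − y = 0.0676 + 0.0510 − 0.0719 = 0.0467
F = S·e^((r+u−y)T) = 0.2757 · e^(0.0467 × 120/360) = 0.2757 · e^0.015567
= 0.2757 × 1.015689 = €0.2800 per pound

€0.2800 per pound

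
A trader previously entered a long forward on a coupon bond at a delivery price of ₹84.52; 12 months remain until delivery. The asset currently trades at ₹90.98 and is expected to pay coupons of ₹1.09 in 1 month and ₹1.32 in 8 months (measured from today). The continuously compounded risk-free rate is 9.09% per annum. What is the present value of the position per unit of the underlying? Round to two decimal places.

PV(remaining coupons) I = 1.09·e^(−0.0909·1/12) + 1.32·e^(−0.0909·8/12) = 2.3242
Current forward F = (S − I)·e^(rT) = (90.98 − 2.3242)·e^(0.0909·12/12) = 88.6558 × 1.095159 = 97.0922
Value (long) = (F − K)·e^(−rT) = (97.0922 − 84.52) × 0.913109 = 11.4798
Value = ₹11.48

₹11.48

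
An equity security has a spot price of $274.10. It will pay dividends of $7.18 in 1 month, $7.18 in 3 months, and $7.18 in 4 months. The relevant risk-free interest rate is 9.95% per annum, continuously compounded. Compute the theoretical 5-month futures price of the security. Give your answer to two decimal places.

$263.74

PV(dividends) I = 7.18·e^(−0.0995·1/12) + 7.18·e^(−0.0995·3/12) + 7.18·e^(−0.0995·4/12)
I = 7.1207 + 7.0036 + 6.9458 = 21.0701
F = (S − I)·e^(rT) = (274.10 − 21.0701) · e^(0.0995·5/12)
= 253.0299 · e^0.041458 = 253.0299 × 1.042329 = $263.74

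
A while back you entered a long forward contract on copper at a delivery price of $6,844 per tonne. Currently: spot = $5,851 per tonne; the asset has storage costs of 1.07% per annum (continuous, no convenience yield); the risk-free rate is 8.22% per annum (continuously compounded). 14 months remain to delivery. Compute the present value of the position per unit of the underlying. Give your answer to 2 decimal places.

Current fair forward for the remaining 14 months: F = S·e^((r + u)·T), (r + u) = 0.0822 + 0.0107 = 0.0929
F = 5851 · e^(0.0929 × 14/12) = 5851 × 1.11447488 = 6520.7925
Value of long forward = (F − K)·e^(−rT) = (6520.7925 − 6844) · e^(−0.0822·14/12)
= -323.2075 × 0.90855487 = -293.65

-$293.65 per tonne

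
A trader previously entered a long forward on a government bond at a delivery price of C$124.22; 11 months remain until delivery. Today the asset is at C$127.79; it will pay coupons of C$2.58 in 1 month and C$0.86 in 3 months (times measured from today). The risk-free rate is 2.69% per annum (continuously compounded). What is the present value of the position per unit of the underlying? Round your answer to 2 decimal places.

PV(remaining coupons) I = 2.58·e^(−0.0269·1/12) + 0.86·e^(−0.0269·3/12) = 3.4285
Current forward F = (S − I)·e^(rT) = (127.79 − 3.4285)·e^(0.0269·11/12) = 124.3615 × 1.024965 = 127.4662
Value (long) = (F − K)·e^(−rT) = (127.4662 − 124.22) × 0.975643 = 3.1671
Value = C$3.17

C$3.17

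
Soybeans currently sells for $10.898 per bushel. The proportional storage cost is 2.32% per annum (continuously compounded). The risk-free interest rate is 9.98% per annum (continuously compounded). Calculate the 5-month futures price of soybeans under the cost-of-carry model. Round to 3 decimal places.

Net carry = r + u − y = 0.0998 + 0.0232 − 0.0000 = 0.1230
F = S·e^((r+u−y)T) = 10.898 · e^(0.1230 × 5/12) = 10.898 · e^0.051250
= 10.898 × 1.052586 = $11.471 per bushel

$11.471 per bushel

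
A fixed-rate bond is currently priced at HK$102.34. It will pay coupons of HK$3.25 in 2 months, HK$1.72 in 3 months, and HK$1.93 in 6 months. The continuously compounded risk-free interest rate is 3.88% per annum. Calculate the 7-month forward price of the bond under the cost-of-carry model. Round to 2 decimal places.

HK$97.70

PV(coupons) I = 3.25·e^(−0.0388·2/12) + 1.72·e^(−0.0388·3/12) + 1.93·e^(−0.0388·6/12)
I = 3.2291 + 1.7034 + 1.8929 = 6.8254
F = (S − I)·e^(rT) = (102.34 − 6.8254) · e^(0.0388·7/12)
= 95.5146 · e^0.022633 = 95.5146 × 1.022891 = HK$97.70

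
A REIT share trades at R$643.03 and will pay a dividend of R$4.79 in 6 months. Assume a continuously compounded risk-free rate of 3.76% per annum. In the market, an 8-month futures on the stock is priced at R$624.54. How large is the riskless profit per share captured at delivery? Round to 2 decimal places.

R$29.99 per share

PV(dividends) I = 4.79·e^(−0.0376·6/12) = 4.7008
Fair futures F* = (S − I)·e^(rT) = (643.03 − 4.7008)·e^0.025067 = 638.3292 × 1.025384 = 654.5325
Market R$624.54 < fair 654.5325: forward underpriced → reverse cash-and-carry (short the stock, invest proceeds at r, pay the dividends, go long the forward).
Profit at T = |F_mkt − F*| = |624.54 − 654.5325| = R$29.99 per share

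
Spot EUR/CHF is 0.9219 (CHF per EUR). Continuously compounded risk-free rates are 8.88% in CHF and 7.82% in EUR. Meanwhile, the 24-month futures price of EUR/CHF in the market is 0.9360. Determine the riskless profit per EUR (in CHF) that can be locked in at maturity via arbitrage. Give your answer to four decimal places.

0.0057 per EUR (in CHF)

Fair futures: F* = S·e^(carry·T), with carry = (r_CHF − r_EUR) = 0.0888 − 0.0782 = 0.0106
F* = 0.9219 · e^(0.0106 × 24/12) = 0.9219 · e^0.021200 = 0.9219 × 1.021426 = 0.9417
Market 0.9360 < fair 0.9417: forward underpriced → reverse cash-and-carry (short spot, go long the forward).
At maturity, profit = |F_mkt − F*| = |0.9360 − 0.9417| = 0.0057 per EUR (in CHF)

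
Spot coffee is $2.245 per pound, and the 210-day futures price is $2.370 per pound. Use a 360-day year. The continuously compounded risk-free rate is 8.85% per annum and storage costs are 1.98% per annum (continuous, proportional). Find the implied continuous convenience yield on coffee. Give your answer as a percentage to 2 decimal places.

1.54%

F = S·e^((r+u−y)T) ⇒ (r+u−y) = ln(F/S)/T
ln(2.370/2.245) = 0.054184; /T ⇒ 0.092887
y = r + u − ln(F/S)/T = 0.0885 + 0.0198 − 0.092887 = 0.015413
y = 1.54%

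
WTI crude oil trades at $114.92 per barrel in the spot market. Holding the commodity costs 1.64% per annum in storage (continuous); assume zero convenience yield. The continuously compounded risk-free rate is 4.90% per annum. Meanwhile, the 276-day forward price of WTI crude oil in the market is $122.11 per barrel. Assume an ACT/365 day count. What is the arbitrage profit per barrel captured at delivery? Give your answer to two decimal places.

$1.36 per barrel

Fair forward: F* = S·e^(carry·T), with carry = (r + u) = 0.0490 + 0.0164 = 0.0654
F* = 114.92 · e^(0.0654 × 276/365) = 114.92 · e^0.049453 = 114.92 × 1.050696 = $120.7460
Market $122.11 > fair $120.7460: forward overpriced → cash-and-carry (buy spot, short the forward).
At maturity, profit = |F_mkt − F*| = |122.11 − 120.7460| = $1.36 per barrel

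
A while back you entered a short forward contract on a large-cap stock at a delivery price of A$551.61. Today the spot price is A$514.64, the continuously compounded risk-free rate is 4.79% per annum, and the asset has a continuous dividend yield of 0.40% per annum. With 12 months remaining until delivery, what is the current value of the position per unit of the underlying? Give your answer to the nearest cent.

Current fair forward for the remaining 12 months: F = S·e^((r − q)·T), (r − q) = 0.0479 − 0.0040 = 0.0439
F = 514.64 · e^(0.0439 × 12/12) = 514.64 × 1.044878 = 537.7360
Value of long forward = (F − K)·e^(−rT) = (537.7360 − 551.61) · e^(−0.0479·12/12)
= -13.8740 × 0.953229 = -13.23
Short position value = −(long value) = A$13.23

A$13.23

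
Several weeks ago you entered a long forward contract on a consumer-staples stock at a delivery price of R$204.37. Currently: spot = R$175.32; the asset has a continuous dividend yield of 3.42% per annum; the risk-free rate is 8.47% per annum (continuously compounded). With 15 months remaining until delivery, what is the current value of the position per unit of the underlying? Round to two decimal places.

-R$15.86

Current fair forward for the remaining 15 months: F = S·e^((r − q)·T), (r − q) = 0.0847 − 0.0342 = 0.0505
F = 175.32 · e^(0.0505 × 15/12) = 175.32 × 1.065160 = 186.7439
Value of long forward = (F − K)·e^(−rT) = (186.7439 − 204.37) · e^(−0.0847·15/12)
= -17.6261 × 0.899537 = -15.86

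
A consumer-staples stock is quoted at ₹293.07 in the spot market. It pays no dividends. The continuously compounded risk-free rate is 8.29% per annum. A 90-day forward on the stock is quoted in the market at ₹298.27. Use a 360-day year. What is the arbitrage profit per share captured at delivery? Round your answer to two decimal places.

Fair forward: F* = S·e^(carry·T), with carry = r = 0.0829
F* = 293.07 · e^(0.0829 × 90/360) = 293.07 · e^0.020725 = 293.07 × 1.020941 = ₹299.2072
Market ₹298.27 < fair ₹299.2072: forward underpriced → reverse cash-and-carry (short spot, go long the forward).
At maturity, profit = |F_mkt − F*| = |298.27 − 299.2072| = ₹0.94 per share

₹0.94 per share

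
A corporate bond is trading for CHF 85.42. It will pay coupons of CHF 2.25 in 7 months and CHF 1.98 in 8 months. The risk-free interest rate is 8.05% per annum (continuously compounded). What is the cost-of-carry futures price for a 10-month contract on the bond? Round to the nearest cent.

CHF 87.04

PV(coupons) I = 2.25·e^(−0.0805·7/12) + 1.98·e^(−0.0805·8/12)
I = 2.1468 + 1.8765 = 4.0233
F = (S − I)·e^(rT) = (85.42 − 4.0233) · e^(0.0805·10/12)
= 81.3967 · e^0.067083 = 81.3967 × 1.069384 = CHF 87.04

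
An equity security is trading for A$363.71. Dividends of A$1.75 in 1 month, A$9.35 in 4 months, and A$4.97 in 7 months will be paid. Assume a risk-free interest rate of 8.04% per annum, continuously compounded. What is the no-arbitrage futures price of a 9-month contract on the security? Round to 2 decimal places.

A$369.76

PV(dividends) I = 1.75·e^(−0.0804·1/12) + 9.35·e^(−0.0804·4/12) + 4.97·e^(−0.0804·7/12)
I = 1.7383 + 9.1027 + 4.7423 = 15.5833
F = (S − I)·e^(rT) = (363.71 − 15.5833) · e^(0.0804·9/12)
= 348.1267 · e^0.060300 = 348.1267 × 1.062155 = A$369.76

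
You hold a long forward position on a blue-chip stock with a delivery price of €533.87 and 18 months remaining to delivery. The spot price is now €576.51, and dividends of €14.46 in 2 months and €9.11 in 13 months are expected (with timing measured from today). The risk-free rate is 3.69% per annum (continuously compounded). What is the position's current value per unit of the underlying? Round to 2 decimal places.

PV(remaining dividends) I = 14.46·e^(−0.0369·2/12) + 9.11·e^(−0.0369·13/12) = 23.1244
Current forward F = (S − I)·e^(rT) = (576.51 − 23.1244)·e^(0.0369·18/12) = 553.3856 × 1.056910 = 584.8788
Value (long) = (F − K)·e^(−rT) = (584.8788 − 533.87) × 0.946154 = 48.2622
Value = €48.26

€48.26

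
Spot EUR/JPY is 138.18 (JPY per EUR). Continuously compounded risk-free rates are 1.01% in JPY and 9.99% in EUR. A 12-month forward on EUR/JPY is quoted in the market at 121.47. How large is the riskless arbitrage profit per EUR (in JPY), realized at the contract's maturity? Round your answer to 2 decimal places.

Fair forward: F* = S·e^(carry·T), with carry = (r_JPY − r_EUR) = 0.0101 − 0.0999 = -0.0898
F* = 138.18 · e^(-0.0898 × 12/12) = 138.18 · e^-0.089800 = 138.18 × 0.914114 = 126.3123
Market 121.47 < fair 126.3123: forward underpriced → reverse cash-and-carry (short spot, go long the forward).
At maturity, profit = |F_mkt − F*| = |121.47 − 126.3123| = 4.84 per EUR (in JPY)

4.84 per EUR (in JPY)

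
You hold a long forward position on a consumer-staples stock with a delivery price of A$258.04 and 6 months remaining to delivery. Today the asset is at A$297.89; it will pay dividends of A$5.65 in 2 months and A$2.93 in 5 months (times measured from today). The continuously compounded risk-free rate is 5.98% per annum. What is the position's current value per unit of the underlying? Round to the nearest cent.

PV(remaining dividends) I = 5.65·e^(−0.0598·2/12) + 2.93·e^(−0.0598·5/12) = 8.4519
Current forward F = (S − I)·e^(rT) = (297.89 − 8.4519)·e^(0.0598·6/12) = 289.4381 × 1.030351 = 298.2228
Value (long) = (F − K)·e^(−rT) = (298.2228 − 258.04) × 0.970543 = 38.9991
Value = A$39.00

A$39.00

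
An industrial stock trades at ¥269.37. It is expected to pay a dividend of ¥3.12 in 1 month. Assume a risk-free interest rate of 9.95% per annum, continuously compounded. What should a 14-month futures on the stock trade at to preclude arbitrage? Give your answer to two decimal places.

¥299.05

PV(dividends) I = 3.12·e^(−0.0995·1/12)
I = 3.0942
F = (S − I)·e^(rT) = (269.37 − 3.0942) · e^(0.0995·14/12)
= 266.2758 · e^0.116083 = 266.2758 × 1.123089 = ¥299.05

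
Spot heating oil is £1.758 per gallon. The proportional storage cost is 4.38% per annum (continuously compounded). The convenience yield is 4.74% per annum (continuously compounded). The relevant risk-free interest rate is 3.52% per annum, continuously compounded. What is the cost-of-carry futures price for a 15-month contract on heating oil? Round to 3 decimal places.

Net carry = r + u − y = 0.0352 + 0.0438 − 0.0474 = 0.0316
F = S·e^((r+u−y)T) = 1.758 · e^(0.0316 × 15/12) = 1.758 · e^0.039500
= 1.758 × 1.040290 = £1.829 per gallon

£1.829 per gallon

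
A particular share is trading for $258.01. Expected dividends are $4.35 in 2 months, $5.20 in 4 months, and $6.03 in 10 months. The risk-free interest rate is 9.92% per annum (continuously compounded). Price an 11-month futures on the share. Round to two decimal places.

PV(dividends) I = 4.35·e^(−0.0992·2/12) + 5.20·e^(−0.0992·4/12) + 6.03·e^(−0.0992·10/12)
I = 4.2787 + 5.0309 + 5.5516 = 14.8612
F = (S − I)·e^(rT) = (258.01 − 14.8612) · e^(0.0992·11/12)
= 243.1488 · e^0.090933 = 243.1488 × 1.095196 = $266.30

$266.30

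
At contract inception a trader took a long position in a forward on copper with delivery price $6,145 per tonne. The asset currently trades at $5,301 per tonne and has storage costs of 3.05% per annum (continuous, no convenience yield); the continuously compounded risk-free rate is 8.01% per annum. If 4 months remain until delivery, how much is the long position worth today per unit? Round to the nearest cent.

-$627.93 per tonne

Current fair forward for the remaining 4 months: F = S·e^((r + u)·T), (r + u) = 0.0801 + 0.0305 = 0.1106
F = 5301 · e^(0.1106 × 4/12) = 5301 × 1.03755467 = 5500.0773
Value of long forward = (F − K)·e^(−rT) = (5500.0773 − 6145) · e^(−0.0801·4/12)
= -644.9227 × 0.97365329 = -627.93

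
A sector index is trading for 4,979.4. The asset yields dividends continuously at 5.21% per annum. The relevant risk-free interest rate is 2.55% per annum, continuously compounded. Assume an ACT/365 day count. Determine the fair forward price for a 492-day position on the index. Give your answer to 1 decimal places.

F = S·e^((r − q)T) = 4979.4 · e^((0.0255 − 0.0521) × 492/365)
= 4979.4 · e^-0.035855 = 4979.4 × 0.964780
F = 4,804.0

4,804.0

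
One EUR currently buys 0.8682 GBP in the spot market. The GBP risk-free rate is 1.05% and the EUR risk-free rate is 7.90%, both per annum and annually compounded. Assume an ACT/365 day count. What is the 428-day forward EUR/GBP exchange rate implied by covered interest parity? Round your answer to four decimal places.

0.8039

By covered interest parity, F = S · (1+r_GBP)^T / (1+r_EUR)^T
= 0.8682 × 1.012323 / 1.093254 = 0.8682 × 0.925972
F = 0.8039 GBP per EUR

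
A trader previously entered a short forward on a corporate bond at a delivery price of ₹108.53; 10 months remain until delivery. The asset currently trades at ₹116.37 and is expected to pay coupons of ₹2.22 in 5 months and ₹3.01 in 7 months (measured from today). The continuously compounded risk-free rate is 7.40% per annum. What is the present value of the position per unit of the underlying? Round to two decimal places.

PV(remaining coupons) I = 2.22·e^(−0.0740·5/12) + 3.01·e^(−0.0740·7/12) = 5.0354
Current forward F = (S − I)·e^(rT) = (116.37 − 5.0354)·e^(0.0740·10/12) = 111.3346 × 1.063608 = 118.4164
Value (long) = (F − K)·e^(−rT) = (118.4164 − 108.53) × 0.940196 = 9.2952
Short position value = −(long value) = -₹9.30

-₹9.30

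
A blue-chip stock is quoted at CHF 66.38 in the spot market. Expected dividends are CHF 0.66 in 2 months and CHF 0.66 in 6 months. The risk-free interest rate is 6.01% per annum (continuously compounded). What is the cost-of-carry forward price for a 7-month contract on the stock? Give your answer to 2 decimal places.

CHF 67.41

PV(dividends) I = 0.66·e^(−0.0601·2/12) + 0.66·e^(−0.0601·6/12)
I = 0.6534 + 0.6405 = 1.2939
F = (S − I)·e^(rT) = (66.38 − 1.2939) · e^(0.0601·7/12)
= 65.0861 · e^0.035058 = 65.0861 × 1.035680 = CHF 67.41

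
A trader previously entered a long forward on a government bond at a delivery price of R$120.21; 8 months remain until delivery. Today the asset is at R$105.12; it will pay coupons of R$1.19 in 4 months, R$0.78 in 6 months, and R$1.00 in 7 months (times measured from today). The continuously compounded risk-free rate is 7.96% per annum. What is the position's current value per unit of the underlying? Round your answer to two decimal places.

-R$11.74

PV(remaining coupons) I = 1.19·e^(−0.0796·4/12) + 0.78·e^(−0.0796·6/12) + 1.00·e^(−0.0796·7/12) = 2.8630
Current forward F = (S − I)·e^(rT) = (105.12 − 2.8630)·e^(0.0796·8/12) = 102.2570 × 1.054500 = 107.8300
Value (long) = (F − K)·e^(−rT) = (107.8300 − 120.21) × 0.948317 = -11.7402
Value = -R$11.74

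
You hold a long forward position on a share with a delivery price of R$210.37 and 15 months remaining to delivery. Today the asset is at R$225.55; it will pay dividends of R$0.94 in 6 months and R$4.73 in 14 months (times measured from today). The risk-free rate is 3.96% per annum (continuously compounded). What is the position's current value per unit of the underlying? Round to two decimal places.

R$19.90

PV(remaining dividends) I = 0.94·e^(−0.0396·6/12) + 4.73·e^(−0.0396·14/12) = 5.4380
Current forward F = (S − I)·e^(rT) = (225.55 − 5.4380)·e^(0.0396·15/12) = 220.1120 × 1.050746 = 231.2818
Value (long) = (F − K)·e^(−rT) = (231.2818 − 210.37) × 0.951705 = 19.9019
Value = R$19.90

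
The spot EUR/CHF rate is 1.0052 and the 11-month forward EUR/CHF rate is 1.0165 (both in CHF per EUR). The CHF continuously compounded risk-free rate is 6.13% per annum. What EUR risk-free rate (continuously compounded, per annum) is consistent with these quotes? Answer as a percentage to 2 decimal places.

F = S·e^((r_CHF − r_EUR)T) ⇒ r_EUR = r_CHF − ln(F/S)/T
ln(1.0165/1.0052) = 0.011179; /(11/12) = 0.012195
r_EUR = 0.0613 − 0.012195 = 0.049105
r_EUR = 4.91%

4.91%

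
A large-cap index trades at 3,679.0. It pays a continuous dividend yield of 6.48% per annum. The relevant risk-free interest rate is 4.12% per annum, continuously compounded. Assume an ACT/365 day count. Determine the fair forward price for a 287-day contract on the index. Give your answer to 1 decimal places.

F = S·e^((r − q)T) = 3679.0 · e^((0.0412 − 0.0648) × 287/365)
= 3679.0 · e^-0.018557 = 3679.0 × 0.981614
F = 3,611.4

3,611.4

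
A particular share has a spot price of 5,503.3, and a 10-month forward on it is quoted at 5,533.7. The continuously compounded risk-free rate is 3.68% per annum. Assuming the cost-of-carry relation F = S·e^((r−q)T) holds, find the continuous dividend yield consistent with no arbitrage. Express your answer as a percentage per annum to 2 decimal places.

From F = S·e^((r−q)T): (r − q) = ln(F/S)/T
ln(5533.7/5503.3) = ln(1.005524) = 0.005509
(r − q) = 0.005509 / (10/12) = 0.006611
q = r − ln(F/S)/T = 0.0368 − 0.006611 = 0.030189
q = 3.02%

3.02%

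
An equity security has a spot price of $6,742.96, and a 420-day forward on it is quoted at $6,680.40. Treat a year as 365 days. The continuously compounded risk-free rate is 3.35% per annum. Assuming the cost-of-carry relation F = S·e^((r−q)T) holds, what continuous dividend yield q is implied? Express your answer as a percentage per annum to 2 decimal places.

From F = S·e^((r−q)T): (r − q) = ln(F/S)/T
ln(6680.40/6742.96) = ln(0.990722) = -0.009321
(r − q) = -0.009321 / (420/365) = -0.008100
q = r − ln(F/S)/T = 0.0335 + 0.008100 = 0.041600
q = 4.16%

4.16%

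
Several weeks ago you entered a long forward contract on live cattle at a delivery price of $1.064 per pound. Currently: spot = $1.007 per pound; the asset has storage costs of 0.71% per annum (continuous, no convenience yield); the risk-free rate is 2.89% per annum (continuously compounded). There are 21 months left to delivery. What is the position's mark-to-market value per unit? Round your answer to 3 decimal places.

$0.008 per pound

Current fair forward for the remaining 21 months: F = S·e^((r + u)·T), (r + u) = 0.0289 + 0.0071 = 0.0360
F = 1.007 · e^(0.0360 × 21/12) = 1.007 × 1.065027 = 1.0725
Value of long forward = (F − K)·e^(−rT) = (1.0725 − 1.064) · e^(−0.0289·21/12)
= 0.0085 × 0.950683 = 0.008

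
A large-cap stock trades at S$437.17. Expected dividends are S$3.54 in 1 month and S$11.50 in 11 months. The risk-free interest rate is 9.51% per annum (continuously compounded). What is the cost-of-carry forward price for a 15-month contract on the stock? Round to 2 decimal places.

PV(dividends) I = 3.54·e^(−0.0951·1/12) + 11.50·e^(−0.0951·11/12)
I = 3.5121 + 10.5399 = 14.0520
F = (S − I)·e^(rT) = (437.17 − 14.0520) · e^(0.0951·15/12)
= 423.1180 · e^0.118875 = 423.1180 × 1.126229 = S$476.53

S$476.53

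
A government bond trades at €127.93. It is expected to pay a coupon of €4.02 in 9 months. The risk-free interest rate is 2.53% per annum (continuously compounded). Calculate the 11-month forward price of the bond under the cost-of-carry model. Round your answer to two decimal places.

PV(coupons) I = 4.02·e^(−0.0253·9/12)
I = 3.9444
F = (S − I)·e^(rT) = (127.93 − 3.9444) · e^(0.0253·11/12)
= 123.9856 · e^0.023192 = 123.9856 × 1.023463 = €126.89

€126.89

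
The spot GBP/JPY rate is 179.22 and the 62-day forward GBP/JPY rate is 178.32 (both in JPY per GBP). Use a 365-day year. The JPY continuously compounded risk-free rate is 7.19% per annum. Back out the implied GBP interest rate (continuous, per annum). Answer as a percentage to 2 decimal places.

10.15%

F = S·e^((r_JPY − r_GBP)T) ⇒ r_GBP = r_JPY − ln(F/S)/T
ln(178.32/179.22) = -0.005034; /(62/365) = -0.029636
r_GBP = 0.0719 + 0.029636 = 0.101536
r_GBP = 10.15%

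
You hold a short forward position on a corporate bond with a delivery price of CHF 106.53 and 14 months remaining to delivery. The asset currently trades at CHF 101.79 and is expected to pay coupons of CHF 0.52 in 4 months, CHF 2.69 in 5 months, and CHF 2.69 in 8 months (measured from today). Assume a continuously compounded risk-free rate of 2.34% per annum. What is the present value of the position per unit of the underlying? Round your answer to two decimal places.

PV(remaining coupons) I = 0.52·e^(−0.0234·4/12) + 2.69·e^(−0.0234·5/12) + 2.69·e^(−0.0234·8/12) = 5.8282
Current forward F = (S − I)·e^(rT) = (101.79 − 5.8282)·e^(0.0234·14/12) = 95.9618 × 1.027676 = 98.6176
Value (long) = (F − K)·e^(−rT) = (98.6176 − 106.53) × 0.973069 = -7.6993
Short position value = −(long value) = CHF 7.70

CHF 7.70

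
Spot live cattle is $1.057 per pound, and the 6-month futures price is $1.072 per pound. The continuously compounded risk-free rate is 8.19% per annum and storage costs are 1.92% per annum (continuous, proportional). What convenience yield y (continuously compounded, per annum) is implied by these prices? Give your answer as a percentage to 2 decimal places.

F = S·e^((r+u−y)T) ⇒ (r+u−y) = ln(F/S)/T
ln(1.072/1.057) = 0.014091; /T ⇒ 0.028182
y = r + u − ln(F/S)/T = 0.0819 + 0.0192 − 0.028182 = 0.072918
y = 7.29%

7.29%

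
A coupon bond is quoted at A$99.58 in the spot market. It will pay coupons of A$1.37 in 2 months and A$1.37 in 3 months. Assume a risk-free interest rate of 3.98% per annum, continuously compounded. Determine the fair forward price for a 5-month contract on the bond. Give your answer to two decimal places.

A$98.48

PV(coupons) I = 1.37·e^(−0.0398·2/12) + 1.37·e^(−0.0398·3/12)
I = 1.3609 + 1.3564 = 2.7173
F = (S − I)·e^(rT) = (99.58 − 2.7173) · e^(0.0398·5/12)
= 96.8627 · e^0.016583 = 96.8627 × 1.016721 = A$98.48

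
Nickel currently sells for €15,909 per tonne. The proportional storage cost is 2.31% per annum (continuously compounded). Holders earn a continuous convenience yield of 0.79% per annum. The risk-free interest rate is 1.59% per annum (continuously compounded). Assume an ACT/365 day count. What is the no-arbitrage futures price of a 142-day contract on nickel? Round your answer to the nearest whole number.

Net carry = r + u − y = 0.0159 + 0.0231 − 0.0079 = 0.0311
F = S·e^((r+u−y)T) = 15909 · e^(0.0311 × 142/365) = 15909 · e^0.012099
= 15909 × 1.012172 = €16,103 per tonne

€16,103 per tonne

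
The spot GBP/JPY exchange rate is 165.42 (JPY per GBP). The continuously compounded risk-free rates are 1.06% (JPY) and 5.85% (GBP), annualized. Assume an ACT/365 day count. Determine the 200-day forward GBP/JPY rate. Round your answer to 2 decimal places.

161.13

F = S·e^((r_JPY − r_GBP)T) = 165.42 · e^((0.0106 − 0.0585) × 200/365)
= 165.42 · e^-0.026247 = 165.42 × 0.974094
F = 161.13 JPY per GBP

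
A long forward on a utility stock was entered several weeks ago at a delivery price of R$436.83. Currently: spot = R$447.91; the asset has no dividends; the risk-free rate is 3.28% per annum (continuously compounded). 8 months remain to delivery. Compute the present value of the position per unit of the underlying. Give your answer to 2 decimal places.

Current fair forward for the remaining 8 months: F = S·e^(r·T), r = 0.0328
F = 447.91 · e^(0.0328 × 8/12) = 447.91 × 1.022107 = 457.8119
Value of long forward = (F − K)·e^(−rT) = (457.8119 − 436.83) · e^(−0.0328·8/12)
= 20.9819 × 0.978371 = 20.53

R$20.53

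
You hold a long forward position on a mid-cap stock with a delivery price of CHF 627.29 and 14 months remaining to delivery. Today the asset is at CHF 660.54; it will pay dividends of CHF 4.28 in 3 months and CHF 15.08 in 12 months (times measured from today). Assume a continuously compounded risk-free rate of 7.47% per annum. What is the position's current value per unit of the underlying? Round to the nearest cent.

PV(remaining dividends) I = 4.28·e^(−0.0747·3/12) + 15.08·e^(−0.0747·12/12) = 18.1954
Current forward F = (S − I)·e^(rT) = (660.54 − 18.1954)·e^(0.0747·14/12) = 642.3446 × 1.091060 = 700.8365
Value (long) = (F − K)·e^(−rT) = (700.8365 − 627.29) × 0.916540 = 67.4083
Value = CHF 67.41

CHF 67.41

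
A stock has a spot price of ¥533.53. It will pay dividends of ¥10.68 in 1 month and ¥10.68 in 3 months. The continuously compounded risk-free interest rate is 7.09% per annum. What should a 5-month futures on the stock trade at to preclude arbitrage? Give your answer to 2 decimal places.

¥527.78

PV(dividends) I = 10.68·e^(−0.0709·1/12) + 10.68·e^(−0.0709·3/12)
I = 10.6171 + 10.4924 = 21.1095
F = (S − I)·e^(rT) = (533.53 − 21.1095) · e^(0.0709·5/12)
= 512.4205 · e^0.029542 = 512.4205 × 1.029983 = ¥527.78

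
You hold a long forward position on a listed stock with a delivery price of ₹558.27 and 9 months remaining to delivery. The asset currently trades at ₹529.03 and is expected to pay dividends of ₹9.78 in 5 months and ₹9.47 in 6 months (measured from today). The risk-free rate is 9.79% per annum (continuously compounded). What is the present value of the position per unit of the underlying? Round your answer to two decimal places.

-₹8.12

PV(remaining dividends) I = 9.78·e^(−0.0979·5/12) + 9.47·e^(−0.0979·6/12) = 18.4067
Current forward F = (S − I)·e^(rT) = (529.03 − 18.4067)·e^(0.0979·9/12) = 510.6233 × 1.076188 = 549.5267
Value (long) = (F − K)·e^(−rT) = (549.5267 − 558.27) × 0.929206 = -8.1243
Value = -₹8.12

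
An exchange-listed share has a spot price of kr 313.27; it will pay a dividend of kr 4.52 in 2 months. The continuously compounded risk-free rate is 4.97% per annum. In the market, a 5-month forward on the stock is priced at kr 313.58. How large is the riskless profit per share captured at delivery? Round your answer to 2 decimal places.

PV(dividends) I = 4.52·e^(−0.0497·2/12) = 4.4827
Fair forward F* = (S − I)·e^(rT) = (313.27 − 4.4827)·e^0.020708 = 308.7873 × 1.020924 = 315.2484
Market kr 313.58 < fair 315.2484: forward underpriced → reverse cash-and-carry (short the stock, invest proceeds at r, pay the dividends, go long the forward).
Profit at T = |F_mkt − F*| = |313.58 − 315.2484| = kr 1.67 per share

kr 1.67 per share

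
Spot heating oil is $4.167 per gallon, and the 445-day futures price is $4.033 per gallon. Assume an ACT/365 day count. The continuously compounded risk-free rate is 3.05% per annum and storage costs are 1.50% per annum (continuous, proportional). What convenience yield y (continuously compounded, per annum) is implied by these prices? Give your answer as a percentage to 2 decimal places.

F = S·e^((r+u−y)T) ⇒ (r+u−y) = ln(F/S)/T
ln(4.033/4.167) = -0.032686; /T ⇒ -0.026810
y = r + u − ln(F/S)/T = 0.0305 + 0.0150 + 0.026810 = 0.072310
y = 7.23%

7.23%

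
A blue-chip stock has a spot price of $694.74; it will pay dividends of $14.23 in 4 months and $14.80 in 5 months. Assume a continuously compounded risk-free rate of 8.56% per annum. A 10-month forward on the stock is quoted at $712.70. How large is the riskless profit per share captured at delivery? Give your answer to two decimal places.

$3.22 per share

PV(dividends) I = 14.23·e^(−0.0856·4/12) + 14.80·e^(−0.0856·5/12) = 28.1111
Fair forward F* = (S − I)·e^(rT) = (694.74 − 28.1111)·e^0.071333 = 666.6289 × 1.073939 = 715.9188
Market $712.70 < fair 715.9188: forward underpriced → reverse cash-and-carry (short the stock, invest proceeds at r, pay the dividends, go long the forward).
Profit at T = |F_mkt − F*| = |712.70 − 715.9188| = $3.22 per share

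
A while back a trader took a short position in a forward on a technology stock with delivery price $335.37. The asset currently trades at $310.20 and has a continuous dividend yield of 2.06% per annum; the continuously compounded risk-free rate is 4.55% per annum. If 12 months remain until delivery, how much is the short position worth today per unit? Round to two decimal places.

Current fair forward for the remaining 12 months: F = S·e^((r − q)·T), (r − q) = 0.0455 − 0.0206 = 0.0249
F = 310.20 · e^(0.0249 × 12/12) = 310.20 × 1.025213 = 318.0211
Value of long forward = (F − K)·e^(−rT) = (318.0211 − 335.37) · e^(−0.0455·12/12)
= -17.3489 × 0.955520 = -16.58
Short position value = −(long value) = $16.58

$16.58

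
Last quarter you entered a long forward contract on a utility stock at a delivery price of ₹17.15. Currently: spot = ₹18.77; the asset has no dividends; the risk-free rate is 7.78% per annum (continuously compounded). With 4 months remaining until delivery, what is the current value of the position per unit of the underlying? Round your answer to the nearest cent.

Current fair forward for the remaining 4 months: F = S·e^(r·T), r = 0.0778
F = 18.77 · e^(0.0778 × 4/12) = 18.77 × 1.026273 = 19.2631
Value of long forward = (F − K)·e^(−rT) = (19.2631 − 17.15) · e^(−0.0778·4/12)
= 2.1131 × 0.974400 = 2.06

₹2.06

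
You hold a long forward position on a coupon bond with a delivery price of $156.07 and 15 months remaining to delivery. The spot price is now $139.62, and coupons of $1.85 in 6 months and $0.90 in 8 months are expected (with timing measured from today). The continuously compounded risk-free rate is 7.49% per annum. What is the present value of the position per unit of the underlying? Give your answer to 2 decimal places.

PV(remaining coupons) I = 1.85·e^(−0.0749·6/12) + 0.90·e^(−0.0749·8/12) = 2.6382
Current forward F = (S − I)·e^(rT) = (139.62 − 2.6382)·e^(0.0749·15/12) = 136.9818 × 1.098148 = 150.4263
Value (long) = (F − K)·e^(−rT) = (150.4263 − 156.07) × 0.910624 = -5.1393
Value = -$5.14

-$5.14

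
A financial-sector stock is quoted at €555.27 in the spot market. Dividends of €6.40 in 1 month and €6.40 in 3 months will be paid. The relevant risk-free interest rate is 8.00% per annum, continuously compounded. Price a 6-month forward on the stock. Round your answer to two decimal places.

€564.78

PV(dividends) I = 6.40·e^(−0.0800·1/12) + 6.40·e^(−0.0800·3/12)
I = 6.3575 + 6.2733 = 12.6308
F = (S − I)·e^(rT) = (555.27 − 12.6308) · e^(0.0800·6/12)
= 542.6392 · e^0.040000 = 542.6392 × 1.040811 = €564.78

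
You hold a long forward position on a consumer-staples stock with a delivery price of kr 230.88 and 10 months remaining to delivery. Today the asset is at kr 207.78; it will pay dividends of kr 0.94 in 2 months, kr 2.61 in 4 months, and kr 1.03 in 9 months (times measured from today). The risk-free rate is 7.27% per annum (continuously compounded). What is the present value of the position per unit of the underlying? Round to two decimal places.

PV(remaining dividends) I = 0.94·e^(−0.0727·2/12) + 2.61·e^(−0.0727·4/12) + 1.03·e^(−0.0727·9/12) = 4.4515
Current forward F = (S − I)·e^(rT) = (207.78 − 4.4515)·e^(0.0727·10/12) = 203.3285 × 1.062456 = 216.0276
Value (long) = (F − K)·e^(−rT) = (216.0276 − 230.88) × 0.941215 = -13.9793
Value = -kr 13.98

-kr 13.98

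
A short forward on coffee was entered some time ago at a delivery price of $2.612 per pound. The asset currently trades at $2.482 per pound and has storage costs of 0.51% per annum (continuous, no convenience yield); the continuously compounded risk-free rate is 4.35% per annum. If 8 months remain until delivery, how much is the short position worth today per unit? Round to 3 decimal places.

$0.047 per pound

Current fair forward for the remaining 8 months: F = S·e^((r + u)·T), (r + u) = 0.0435 + 0.0051 = 0.0486
F = 2.482 · e^(0.0486 × 8/12) = 2.482 × 1.032931 = 2.5637
Value of long forward = (F − K)·e^(−rT) = (2.5637 − 2.612) · e^(−0.0435·8/12)
= -0.0483 × 0.971416 = -0.047
Short position value = −(long value) = $0.047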